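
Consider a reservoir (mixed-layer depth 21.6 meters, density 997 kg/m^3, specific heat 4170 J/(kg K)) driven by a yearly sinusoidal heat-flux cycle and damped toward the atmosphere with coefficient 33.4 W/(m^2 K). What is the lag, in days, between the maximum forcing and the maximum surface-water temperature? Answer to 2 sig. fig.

Areal heat capacity C = ρ c_p D = 997 × 4170 × 21.6 = 8.98×10^7 J m⁻² K⁻¹.
ω = 2π / 3.15×10^7 s = 1.99×10^-7 s⁻¹.
Phase lag φ = arctan(Cω/λ) = arctan(17.9/33.4) = 0.492 rad.
Time lag = φ / ω = 0.492 / 1.99×10^-7 = 2.47×10^6 s = 28.6 days.

29 days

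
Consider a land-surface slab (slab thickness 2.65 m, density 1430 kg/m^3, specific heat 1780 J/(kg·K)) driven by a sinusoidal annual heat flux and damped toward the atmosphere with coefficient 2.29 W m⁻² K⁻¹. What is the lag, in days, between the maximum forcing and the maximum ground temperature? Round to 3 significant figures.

Areal heat capacity C = ρ c_p D = 1430 × 1780 × 2.65 = 6.75×10^6 J m⁻² K⁻¹.
ω = 2π / 3.15×10^7 s = 1.99×10^-7 s⁻¹.
Phase lag φ = arctan(Cω/λ) = arctan(1.34/2.29) = 0.531 rad.
Time lag = φ / ω = 0.531 / 1.99×10^-7 = 2.66×10^6 s = 30.8 days.

30.8 days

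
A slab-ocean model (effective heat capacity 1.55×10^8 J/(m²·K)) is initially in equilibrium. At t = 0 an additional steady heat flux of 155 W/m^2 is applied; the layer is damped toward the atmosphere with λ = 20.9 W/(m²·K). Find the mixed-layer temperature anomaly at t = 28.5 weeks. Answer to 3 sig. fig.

Areal heat capacity C = 1.55×10^8 J/(m²·K) (given).
τ = C / λ = 1.55×10^8 / 20.9 = 7.42×10^6 s.
Equilibrium anomaly ΔT_eq = F / λ = 155 / 20.9 = 7.42 K.
t = 28.5 weeks = 1.72×10^7 s, so t/τ = 2.32.
ΔT(t) = ΔT_eq (1 − e^(−t/τ)) = 7.42 × (1 − e^−2.32) = 6.69 K.

6.69 K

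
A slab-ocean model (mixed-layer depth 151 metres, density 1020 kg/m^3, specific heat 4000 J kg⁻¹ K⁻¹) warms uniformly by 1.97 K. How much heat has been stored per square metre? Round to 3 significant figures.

Areal heat capacity C = ρ c_p D = 1020 × 4000 × 151 = 6.16×10^8 J/(m^2 K).
ΔQ = C ΔT = 6.16×10^8 × 1.97 = 1.21×10^9 J/m².

1.21×10^9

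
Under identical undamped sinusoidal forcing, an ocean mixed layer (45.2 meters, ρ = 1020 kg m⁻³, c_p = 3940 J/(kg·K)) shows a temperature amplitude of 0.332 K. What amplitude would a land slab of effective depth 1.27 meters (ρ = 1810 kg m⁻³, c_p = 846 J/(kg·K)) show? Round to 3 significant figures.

31.0 K

C_ocean = 1.82×10^8 J/(m²·K); C_land = 1.94×10^6 J/(m²·K).
A ∝ 1/C ⇒ A_land = A_ocean × C_ocean/C_land = 0.332 × 93.4 = 31.0 K.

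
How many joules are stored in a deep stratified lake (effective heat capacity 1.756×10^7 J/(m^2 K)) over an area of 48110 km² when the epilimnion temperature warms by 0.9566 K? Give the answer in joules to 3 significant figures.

Areal heat capacity C = 1.756×10^7 J/(m^2 K) (given).
Heat per unit area: q = C ΔT = 1.76×10^7 × 0.9566 = 1.68×10^7 J/m².
Total heat: Q = q × A = 1.68×10^7 × (48110 × 10⁶ m²) = 8.08×10^17 J.

8.08×10^17 J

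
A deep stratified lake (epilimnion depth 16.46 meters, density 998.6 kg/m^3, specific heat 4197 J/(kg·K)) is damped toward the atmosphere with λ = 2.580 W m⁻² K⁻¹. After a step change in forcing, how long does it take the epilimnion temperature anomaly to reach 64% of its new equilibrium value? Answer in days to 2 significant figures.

320 days

Areal heat capacity C = ρ c_p D = 998.6 × 4197 × 16.46 = 6.90×10^7 J m⁻² K⁻¹.
τ = C / λ = 6.90×10^7 / 2.580 = 2.67×10^7 s.
Fraction reached: 1 − e^(−t/τ) = 0.64 ⇒ t = −τ ln(1 − 0.64) = τ × 1.02.
t = 2.73×10^7 s = 316 days.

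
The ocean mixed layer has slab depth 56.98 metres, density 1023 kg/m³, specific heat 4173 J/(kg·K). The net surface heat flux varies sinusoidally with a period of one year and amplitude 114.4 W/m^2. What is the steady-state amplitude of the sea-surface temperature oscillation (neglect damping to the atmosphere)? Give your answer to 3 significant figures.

Areal heat capacity C = ρ c_p D = 1023 × 4173 × 56.98 = 2.43×10^8 J/(m^2 K).
Angular frequency ω = 2π / T = 2π / 3.15×10^7 s = 1.99×10^-7 s⁻¹.
Cω = 2.43×10^8 × 1.99×10^-7 = 48.5 W/(m²·K).
Amplitude A = F₀ / (Cω) = 114.4 / 48.5 = 2.36 K.

2.36 K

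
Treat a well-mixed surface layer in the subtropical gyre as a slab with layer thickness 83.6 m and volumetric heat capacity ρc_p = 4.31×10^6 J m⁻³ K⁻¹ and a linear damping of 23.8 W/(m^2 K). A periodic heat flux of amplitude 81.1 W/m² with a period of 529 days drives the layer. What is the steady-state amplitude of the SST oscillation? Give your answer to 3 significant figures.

1.48 K

Areal heat capacity C = ρc_p × D = 4.31×10^6 × 83.6 = 3.60×10^8 J/(m^2 K).
Angular frequency ω = 2π / T = 2π / 4.57×10^7 s = 1.37×10^-7 s⁻¹.
√((Cω)² + λ²) = √((49.5)² + 23.8²) = 55.0 W/(m²·K).
Amplitude A = F₀ / √((Cω)²+λ²) = 81.1 / 55.0 = 1.48 K.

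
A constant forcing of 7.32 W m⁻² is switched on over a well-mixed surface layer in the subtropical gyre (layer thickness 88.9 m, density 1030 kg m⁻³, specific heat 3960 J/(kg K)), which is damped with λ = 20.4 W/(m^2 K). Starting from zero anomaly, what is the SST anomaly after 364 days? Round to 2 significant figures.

0.30 K

Areal heat capacity C = ρ c_p D = 1030 × 3960 × 88.9 = 3.63×10^8 J/(m^2 K).
τ = C / λ = 3.63×10^8 / 20.4 = 1.78×10^7 s.
Equilibrium anomaly ΔT_eq = F / λ = 7.32 / 20.4 = 0.359 K.
t = 364 days = 3.14×10^7 s, so t/τ = 1.77.
ΔT(t) = ΔT_eq (1 − e^(−t/τ)) = 0.359 × (1 − e^−1.77) = 0.298 K.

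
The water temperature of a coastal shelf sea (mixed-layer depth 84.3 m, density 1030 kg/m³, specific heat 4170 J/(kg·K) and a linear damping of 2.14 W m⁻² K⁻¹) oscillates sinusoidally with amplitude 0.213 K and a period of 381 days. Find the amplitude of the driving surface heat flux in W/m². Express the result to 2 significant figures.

15

Areal heat capacity C = ρ c_p D = 1030 × 4170 × 84.3 = 3.62×10^8 J m⁻² K⁻¹.
ω = 2π / 3.29×10^7 s = 1.91×10^-7 s⁻¹.
√((Cω)² + λ²) = √((69.1)² + 2.14²) = 69.1 W/(m²·K).
F₀ = A × √((Cω)²+λ²) = 0.213 × 69.1 = 14.7 W/m².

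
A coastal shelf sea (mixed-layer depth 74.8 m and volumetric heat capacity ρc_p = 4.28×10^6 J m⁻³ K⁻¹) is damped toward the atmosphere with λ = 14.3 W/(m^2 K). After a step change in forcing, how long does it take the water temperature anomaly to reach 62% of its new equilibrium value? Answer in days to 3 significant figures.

Areal heat capacity C = ρc_p × D = 4.28×10^6 × 74.8 = 3.20×10^8 J/(m^2 K).
τ = C / λ = 3.20×10^8 / 14.3 = 2.24×10^7 s.
Fraction reached: 1 − e^(−t/τ) = 0.62 ⇒ t = −τ ln(1 − 0.62) = τ × 0.968.
t = 2.17×10^7 s = 251 days.

251 days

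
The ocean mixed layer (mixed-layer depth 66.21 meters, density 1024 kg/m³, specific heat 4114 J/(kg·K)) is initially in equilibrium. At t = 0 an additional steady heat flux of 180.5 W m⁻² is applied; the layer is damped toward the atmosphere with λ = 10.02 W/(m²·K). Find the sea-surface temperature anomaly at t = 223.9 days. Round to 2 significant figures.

9.0 K

Areal heat capacity C = ρ c_p D = 1024 × 4114 × 66.21 = 2.79×10^8 J/(m²·K).
τ = C / λ = 2.79×10^8 / 10.02 = 2.78×10^7 s.
Equilibrium anomaly ΔT_eq = F / λ = 180.5 / 10.02 = 18.0 K.
t = 223.9 days = 1.93×10^7 s, so t/τ = 0.695.
ΔT(t) = ΔT_eq (1 − e^(−t/τ)) = 18.0 × (1 − e^−0.695) = 9.02 K.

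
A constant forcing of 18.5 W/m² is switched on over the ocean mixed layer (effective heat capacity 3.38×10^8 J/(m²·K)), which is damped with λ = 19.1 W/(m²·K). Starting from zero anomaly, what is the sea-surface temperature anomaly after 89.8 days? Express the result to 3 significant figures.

0.344 K

Areal heat capacity C = 3.38×10^8 J/(m²·K) (given).
τ = C / λ = 3.38×10^8 / 19.1 = 1.77×10^7 s.
Equilibrium anomaly ΔT_eq = F / λ = 18.5 / 19.1 = 0.969 K.
t = 89.8 days = 7.76×10^6 s, so t/τ = 0.438.
ΔT(t) = ΔT_eq (1 − e^(−t/τ)) = 0.969 × (1 − e^−0.438) = 0.344 K.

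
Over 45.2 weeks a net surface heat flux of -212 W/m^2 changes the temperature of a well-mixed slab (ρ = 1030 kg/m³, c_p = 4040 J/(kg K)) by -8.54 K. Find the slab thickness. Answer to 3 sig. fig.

163 m

Heat input Q = F Δt = -212 × 2.73×10^7 s = -5.80×10^9 J/m².
Required areal heat capacity C = Q / ΔT = 6.79×10^8 J/(m²·K).
Depth D = C / (ρ c_p) = 6.79×10^8 / (1030 × 4040) = 163 m.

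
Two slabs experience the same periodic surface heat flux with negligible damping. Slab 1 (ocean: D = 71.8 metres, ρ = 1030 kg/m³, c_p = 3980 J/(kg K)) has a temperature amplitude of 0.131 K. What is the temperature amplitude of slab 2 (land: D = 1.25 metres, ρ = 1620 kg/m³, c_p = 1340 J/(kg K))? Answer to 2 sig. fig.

14 K

C_ocean = 2.94×10^8 J/(m²·K); C_land = 2.71×10^6 J/(m²·K).
A ∝ 1/C ⇒ A_land = A_ocean × C_ocean/C_land = 0.131 × 108 = 14.2 K.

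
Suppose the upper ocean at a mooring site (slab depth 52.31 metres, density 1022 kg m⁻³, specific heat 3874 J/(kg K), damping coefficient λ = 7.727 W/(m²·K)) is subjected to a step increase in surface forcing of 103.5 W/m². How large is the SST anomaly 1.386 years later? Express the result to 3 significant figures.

10.8 K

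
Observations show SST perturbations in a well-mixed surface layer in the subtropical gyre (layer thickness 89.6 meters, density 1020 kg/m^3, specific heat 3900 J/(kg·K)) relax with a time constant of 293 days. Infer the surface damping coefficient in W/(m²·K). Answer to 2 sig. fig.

14

Areal heat capacity C = ρ c_p D = 1020 × 3900 × 89.6 = 3.56×10^8 J/(m²·K).
τ = 293 days = 2.53×10^7 s.
λ = C / τ = 3.56×10^8 / 2.53×10^7 = 14.1 W/(m²·K).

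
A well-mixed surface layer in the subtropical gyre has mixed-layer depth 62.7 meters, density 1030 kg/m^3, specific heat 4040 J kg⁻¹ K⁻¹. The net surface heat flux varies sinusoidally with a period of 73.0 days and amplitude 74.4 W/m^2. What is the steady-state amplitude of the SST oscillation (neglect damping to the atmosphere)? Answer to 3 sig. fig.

0.286 K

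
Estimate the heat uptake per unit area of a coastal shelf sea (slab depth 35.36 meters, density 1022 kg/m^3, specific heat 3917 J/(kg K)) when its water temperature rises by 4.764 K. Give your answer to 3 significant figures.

6.74×10^8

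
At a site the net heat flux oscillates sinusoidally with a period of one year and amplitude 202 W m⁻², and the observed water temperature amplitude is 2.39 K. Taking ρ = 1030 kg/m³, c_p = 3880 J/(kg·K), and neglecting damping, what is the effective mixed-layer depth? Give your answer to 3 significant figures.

ω = 2π / 3.15×10^7 s = 1.99×10^-7 s⁻¹.
Required C = F₀ / (A ω) = 202 / (2.39 × 1.99×10^-7) = 4.24×10^8 J/(m²·K).
D = C / (ρ c_p) = 4.24×10^8 / (1030 × 3880) = 106 m.

106 m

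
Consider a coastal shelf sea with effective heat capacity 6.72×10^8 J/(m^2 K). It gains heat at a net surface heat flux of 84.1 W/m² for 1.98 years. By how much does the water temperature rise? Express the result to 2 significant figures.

7.8 K

Areal heat capacity C = 6.72×10^8 J/(m^2 K) (given).
Net heat input Q = F Δt = 84.1 × (1.98 years × 3.156×10^7 s/year) = 5.25×10^9 J/m².
ΔT = Q / C = 5.25×10^9 / 6.72×10^8 = 7.82 K.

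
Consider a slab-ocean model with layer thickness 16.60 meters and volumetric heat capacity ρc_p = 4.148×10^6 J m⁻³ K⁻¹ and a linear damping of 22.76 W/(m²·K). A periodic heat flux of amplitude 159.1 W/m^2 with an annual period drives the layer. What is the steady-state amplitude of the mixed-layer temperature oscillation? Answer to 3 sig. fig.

Areal heat capacity C = ρc_p × D = 4.148×10^6 × 16.60 = 6.89×10^7 J/(m²·K).
Angular frequency ω = 2π / T = 2π / 3.15×10^7 s = 1.99×10^-7 s⁻¹.
√((Cω)² + λ²) = √((13.7)² + 22.76²) = 26.6 W/(m²·K).
Amplitude A = F₀ / √((Cω)²+λ²) = 159.1 / 26.6 = 5.99 K.

5.99 K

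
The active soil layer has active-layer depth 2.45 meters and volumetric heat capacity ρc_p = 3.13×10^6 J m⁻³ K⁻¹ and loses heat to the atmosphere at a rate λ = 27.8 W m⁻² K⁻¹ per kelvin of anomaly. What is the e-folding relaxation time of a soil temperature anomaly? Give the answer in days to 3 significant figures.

Areal heat capacity C = ρc_p × D = 3.13×10^6 × 2.45 = 7.67×10^6 J m⁻² K⁻¹.
Relaxation time τ = C / λ = 7.67×10^6 / 27.8 = 2.76×10^5 s.
In days: 2.76×10^5 s / (86400 s/day) = 3.19 days.

3.19 days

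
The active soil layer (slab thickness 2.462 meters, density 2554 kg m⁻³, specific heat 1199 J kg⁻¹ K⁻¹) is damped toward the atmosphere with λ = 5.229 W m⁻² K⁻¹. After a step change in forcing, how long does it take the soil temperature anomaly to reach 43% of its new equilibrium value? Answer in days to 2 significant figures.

Areal heat capacity C = ρ c_p D = 2554 × 1199 × 2.462 = 7.54×10^6 J/(m^2 K).
τ = C / λ = 7.54×10^6 / 5.229 = 1.44×10^6 s.
Fraction reached: 1 − e^(−t/τ) = 0.43 ⇒ t = −τ ln(1 − 0.43) = τ × 0.562.
t = 8.10×10^5 s = 9.38 days.

9.4 days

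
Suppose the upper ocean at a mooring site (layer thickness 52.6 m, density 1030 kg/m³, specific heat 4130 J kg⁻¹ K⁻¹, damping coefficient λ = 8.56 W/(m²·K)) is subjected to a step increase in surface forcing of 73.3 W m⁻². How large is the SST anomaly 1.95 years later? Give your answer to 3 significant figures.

7.75 K

Areal heat capacity C = ρ c_p D = 1030 × 4130 × 52.6 = 2.24×10^8 J/(m^2 K).
τ = C / λ = 2.24×10^8 / 8.56 = 2.61×10^7 s.
Equilibrium anomaly ΔT_eq = F / λ = 73.3 / 8.56 = 8.56 K.
t = 1.95 years = 6.15×10^7 s, so t/τ = 2.35.
ΔT(t) = ΔT_eq (1 − e^(−t/τ)) = 8.56 × (1 − e^−2.35) = 7.75 K.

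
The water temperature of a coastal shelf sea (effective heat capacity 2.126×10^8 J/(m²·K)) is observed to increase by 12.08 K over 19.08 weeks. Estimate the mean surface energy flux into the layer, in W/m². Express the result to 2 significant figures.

220

Areal heat capacity C = 2.126×10^8 J/(m²·K) (given).
Required heat per unit area: Q = C ΔT = 2.13×10^8 × 12.08 = 2.57×10^9 J/m².
Flux F = Q / Δt = 2.57×10^9 / 1.15×10^7 s = 223 W/m².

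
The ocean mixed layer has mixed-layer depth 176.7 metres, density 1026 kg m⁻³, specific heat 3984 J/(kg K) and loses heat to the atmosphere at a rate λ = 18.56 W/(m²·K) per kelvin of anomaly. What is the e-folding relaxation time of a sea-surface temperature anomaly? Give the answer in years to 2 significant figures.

Areal heat capacity C = ρ c_p D = 1026 × 3984 × 176.7 = 7.22×10^8 J/(m^2 K).
Relaxation time τ = C / λ = 7.22×10^8 / 18.56 = 3.89×10^7 s.
In years: 3.89×10^7 s / (3.156×10^7 s/year) = 1.23 years.

1.2 years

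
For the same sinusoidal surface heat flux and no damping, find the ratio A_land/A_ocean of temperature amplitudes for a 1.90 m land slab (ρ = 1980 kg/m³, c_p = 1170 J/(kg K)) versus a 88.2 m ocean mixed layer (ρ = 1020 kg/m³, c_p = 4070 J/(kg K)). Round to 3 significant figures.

83.2

C_ocean = 1020 × 4070 × 88.2 = 3.66×10^8 J/(m²·K).
C_land = 1980 × 1170 × 1.90 = 4.40×10^6 J/(m²·K).
Undamped amplitude ∝ 1/C, so A_land/A_ocean = C_ocean/C_land = 83.2.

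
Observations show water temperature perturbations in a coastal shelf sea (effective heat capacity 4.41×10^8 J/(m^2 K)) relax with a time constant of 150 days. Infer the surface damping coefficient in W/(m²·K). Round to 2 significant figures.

Areal heat capacity C = 4.41×10^8 J/(m^2 K) (given).
τ = 150 days = 1.30×10^7 s.
λ = C / τ = 4.41×10^8 / 1.30×10^7 = 34.0 W/(m²·K).

34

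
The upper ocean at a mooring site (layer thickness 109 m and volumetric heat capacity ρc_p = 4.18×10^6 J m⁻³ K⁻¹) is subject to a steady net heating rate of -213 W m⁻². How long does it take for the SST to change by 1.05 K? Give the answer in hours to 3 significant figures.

624 hours

Areal heat capacity C = ρc_p × D = 4.18×10^6 × 109 = 4.56×10^8 J m⁻² K⁻¹.
Time required: Δt = C ΔT / F = 4.56×10^8 × -1.05 / -213 = 2.25×10^6 s.
In hours: 2.25×10^6 s / (3600 s/hour) = 624 hours.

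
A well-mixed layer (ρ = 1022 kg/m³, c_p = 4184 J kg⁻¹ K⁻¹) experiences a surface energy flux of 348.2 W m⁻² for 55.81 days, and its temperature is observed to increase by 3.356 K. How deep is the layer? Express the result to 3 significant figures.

117 m

Heat input Q = F Δt = 348.2 × 4.82×10^6 s = 1.68×10^9 J/m².
Required areal heat capacity C = Q / ΔT = 5.00×10^8 J/(m²·K).
Depth D = C / (ρ c_p) = 5.00×10^8 / (1022 × 4184) = 117 m.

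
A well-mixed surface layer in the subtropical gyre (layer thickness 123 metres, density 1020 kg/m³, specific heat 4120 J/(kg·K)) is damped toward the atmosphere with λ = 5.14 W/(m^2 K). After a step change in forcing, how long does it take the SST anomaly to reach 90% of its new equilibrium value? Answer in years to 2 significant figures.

7.3 years

Areal heat capacity C = ρ c_p D = 1020 × 4120 × 123 = 5.17×10^8 J/(m^2 K).
τ = C / λ = 5.17×10^8 / 5.14 = 1.01×10^8 s.
Fraction reached: 1 − e^(−t/τ) = 0.90 ⇒ t = −τ ln(1 − 0.90) = τ × 2.30.
t = 2.32×10^8 s = 7.34 years.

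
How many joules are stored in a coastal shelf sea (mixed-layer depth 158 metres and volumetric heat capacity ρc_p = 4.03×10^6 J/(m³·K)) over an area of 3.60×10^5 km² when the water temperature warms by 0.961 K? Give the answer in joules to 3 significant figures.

Areal heat capacity C = ρc_p × D = 4.03×10^6 × 158 = 6.37×10^8 J m⁻² K⁻¹.
Heat per unit area: q = C ΔT = 6.37×10^8 × 0.961 = 6.12×10^8 J/m².
Total heat: Q = q × A = 6.12×10^8 × (3.60×10^5 × 10⁶ m²) = 2.20×10^20 J.

2.20×10^20 J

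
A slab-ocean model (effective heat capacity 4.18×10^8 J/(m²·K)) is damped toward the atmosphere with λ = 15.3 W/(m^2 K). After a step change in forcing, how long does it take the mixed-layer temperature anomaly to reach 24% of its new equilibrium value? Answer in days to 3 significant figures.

Areal heat capacity C = 4.18×10^8 J/(m²·K) (given).
τ = C / λ = 4.18×10^8 / 15.3 = 2.73×10^7 s.
Fraction reached: 1 − e^(−t/τ) = 0.24 ⇒ t = −τ ln(1 − 0.24) = τ × 0.274.
t = 7.50×10^6 s = 86.8 days.

86.8 days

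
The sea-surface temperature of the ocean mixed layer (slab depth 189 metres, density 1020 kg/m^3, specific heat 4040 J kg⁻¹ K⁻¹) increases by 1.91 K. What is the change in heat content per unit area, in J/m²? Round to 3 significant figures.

1.49×10^9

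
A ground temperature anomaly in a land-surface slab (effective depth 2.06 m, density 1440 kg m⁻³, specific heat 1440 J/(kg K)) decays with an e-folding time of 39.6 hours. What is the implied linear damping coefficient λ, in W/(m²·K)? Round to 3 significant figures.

Areal heat capacity C = ρ c_p D = 1440 × 1440 × 2.06 = 4.27×10^6 J/(m^2 K).
τ = 39.6 hours = 1.43×10^5 s.
λ = C / τ = 4.27×10^6 / 1.43×10^5 = 30.0 W/(m²·K).

30.0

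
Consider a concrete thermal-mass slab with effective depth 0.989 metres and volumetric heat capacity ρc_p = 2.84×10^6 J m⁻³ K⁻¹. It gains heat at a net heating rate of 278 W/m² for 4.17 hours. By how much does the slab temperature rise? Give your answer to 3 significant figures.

Areal heat capacity C = ρc_p × D = 2.84×10^6 × 0.989 = 2.81×10^6 J/(m²·K).
Net heat input Q = F Δt = 278 × (4.17 hours × 3600 s/hour) = 4.17×10^6 J/m².
ΔT = Q / C = 4.17×10^6 / 2.81×10^6 = 1.49 K.

1.49 K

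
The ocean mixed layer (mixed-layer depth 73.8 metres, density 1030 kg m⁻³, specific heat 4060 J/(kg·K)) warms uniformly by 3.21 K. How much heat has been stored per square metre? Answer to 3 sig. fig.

Areal heat capacity C = ρ c_p D = 1030 × 4060 × 73.8 = 3.09×10^8 J m⁻² K⁻¹.
ΔQ = C ΔT = 3.09×10^8 × 3.21 = 9.91×10^8 J/m².

9.91×10^8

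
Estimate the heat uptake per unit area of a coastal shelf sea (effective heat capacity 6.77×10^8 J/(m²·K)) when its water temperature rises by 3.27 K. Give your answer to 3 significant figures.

Areal heat capacity C = 6.77×10^8 J/(m²·K) (given).
ΔQ = C ΔT = 6.77×10^8 × 3.27 = 2.21×10^9 J/m².

2.21×10^9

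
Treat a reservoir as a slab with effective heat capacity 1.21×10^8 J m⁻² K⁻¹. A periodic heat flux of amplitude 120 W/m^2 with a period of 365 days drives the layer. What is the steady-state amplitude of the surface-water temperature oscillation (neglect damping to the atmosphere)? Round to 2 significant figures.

5.0 K

Areal heat capacity C = 1.21×10^8 J m⁻² K⁻¹ (given).
Angular frequency ω = 2π / T = 2π / 3.15×10^7 s = 1.99×10^-7 s⁻¹.
Cω = 1.21×10^8 × 1.99×10^-7 = 24.1 W/(m²·K).
Amplitude A = F₀ / (Cω) = 120 / 24.1 = 4.98 K.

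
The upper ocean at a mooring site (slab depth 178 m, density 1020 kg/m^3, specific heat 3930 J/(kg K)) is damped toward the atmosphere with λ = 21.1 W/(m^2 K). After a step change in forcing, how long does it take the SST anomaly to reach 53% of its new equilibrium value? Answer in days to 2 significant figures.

300 days

Areal heat capacity C = ρ c_p D = 1020 × 3930 × 178 = 7.14×10^8 J/(m²·K).
τ = C / λ = 7.14×10^8 / 21.1 = 3.38×10^7 s.
Fraction reached: 1 − e^(−t/τ) = 0.53 ⇒ t = −τ ln(1 − 0.53) = τ × 0.755.
t = 2.55×10^7 s = 296 days.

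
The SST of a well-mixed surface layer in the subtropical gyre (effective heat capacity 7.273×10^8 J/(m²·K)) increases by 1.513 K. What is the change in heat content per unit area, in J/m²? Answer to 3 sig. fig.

Areal heat capacity C = 7.273×10^8 J/(m²·K) (given).
ΔQ = C ΔT = 7.27×10^8 × 1.513 = 1.10×10^9 J/m².

1.10×10^9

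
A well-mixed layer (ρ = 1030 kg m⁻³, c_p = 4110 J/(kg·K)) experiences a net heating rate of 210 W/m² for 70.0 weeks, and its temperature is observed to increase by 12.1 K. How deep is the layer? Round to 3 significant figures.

174 m

Heat input Q = F Δt = 210 × 4.23×10^7 s = 8.89×10^9 J/m².
Required areal heat capacity C = Q / ΔT = 7.35×10^8 J/(m²·K).
Depth D = C / (ρ c_p) = 7.35×10^8 / (1030 × 4110) = 174 m.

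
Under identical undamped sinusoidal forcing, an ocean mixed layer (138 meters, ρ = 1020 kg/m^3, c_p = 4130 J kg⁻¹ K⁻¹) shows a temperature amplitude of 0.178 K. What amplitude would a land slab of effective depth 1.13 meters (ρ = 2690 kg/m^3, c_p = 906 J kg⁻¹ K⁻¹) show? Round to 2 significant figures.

38 K

C_ocean = 5.81×10^8 J/(m²·K); C_land = 2.75×10^6 J/(m²·K).
A ∝ 1/C ⇒ A_land = A_ocean × C_ocean/C_land = 0.178 × 211 = 37.6 K.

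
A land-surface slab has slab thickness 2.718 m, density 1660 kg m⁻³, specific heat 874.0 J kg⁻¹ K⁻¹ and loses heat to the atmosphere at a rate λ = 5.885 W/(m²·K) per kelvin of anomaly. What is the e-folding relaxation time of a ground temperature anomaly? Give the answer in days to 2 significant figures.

Areal heat capacity C = ρ c_p D = 1660 × 874.0 × 2.718 = 3.94×10^6 J/(m²·K).
Relaxation time τ = C / λ = 3.94×10^6 / 5.885 = 6.70×10^5 s.
In days: 6.70×10^5 s / (86400 s/day) = 7.76 days.

7.8 days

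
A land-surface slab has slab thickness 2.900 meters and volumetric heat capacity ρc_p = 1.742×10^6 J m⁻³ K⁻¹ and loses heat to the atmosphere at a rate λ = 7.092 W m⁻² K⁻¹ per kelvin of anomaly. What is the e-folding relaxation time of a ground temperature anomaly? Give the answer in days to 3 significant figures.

Areal heat capacity C = ρc_p × D = 1.742×10^6 × 2.900 = 5.05×10^6 J/(m^2 K).
Relaxation time τ = C / λ = 5.05×10^6 / 7.092 = 7.12×10^5 s.
In days: 7.12×10^5 s / (86400 s/day) = 8.24 days.

8.24 days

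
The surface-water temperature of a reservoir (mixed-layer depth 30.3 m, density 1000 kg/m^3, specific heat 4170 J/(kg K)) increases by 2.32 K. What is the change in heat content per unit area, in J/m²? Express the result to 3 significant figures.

2.93×10^8

Areal heat capacity C = ρ c_p D = 1000 × 4170 × 30.3 = 1.26×10^8 J/(m^2 K).
ΔQ = C ΔT = 1.26×10^8 × 2.32 = 2.93×10^8 J/m².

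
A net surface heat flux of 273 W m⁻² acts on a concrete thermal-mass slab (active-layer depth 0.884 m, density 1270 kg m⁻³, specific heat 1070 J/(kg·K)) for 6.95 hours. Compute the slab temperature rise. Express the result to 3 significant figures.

5.69 K

Areal heat capacity C = ρ c_p D = 1270 × 1070 × 0.884 = 1.20×10^6 J m⁻² K⁻¹.
Net heat input Q = F Δt = 273 × (6.95 hours × 3600 s/hour) = 6.83×10^6 J/m².
ΔT = Q / C = 6.83×10^6 / 1.20×10^6 = 5.69 K.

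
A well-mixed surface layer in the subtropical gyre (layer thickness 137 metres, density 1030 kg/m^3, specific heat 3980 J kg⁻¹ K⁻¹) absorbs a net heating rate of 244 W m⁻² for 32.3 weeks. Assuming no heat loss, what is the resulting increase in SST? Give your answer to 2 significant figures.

8.5 K

Areal heat capacity C = ρ c_p D = 1030 × 3980 × 137 = 5.62×10^8 J/(m²·K).
Net heat input Q = F Δt = 244 × (32.3 weeks × 6.048×10^5 s/week) = 4.77×10^9 J/m².
ΔT = Q / C = 4.77×10^9 / 5.62×10^8 = 8.49 K.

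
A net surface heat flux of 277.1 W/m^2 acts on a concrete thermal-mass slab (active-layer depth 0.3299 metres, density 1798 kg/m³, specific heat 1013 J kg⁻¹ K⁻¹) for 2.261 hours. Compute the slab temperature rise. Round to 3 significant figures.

3.75 K

Areal heat capacity C = ρ c_p D = 1798 × 1013 × 0.3299 = 6.01×10^5 J/(m^2 K).
Net heat input Q = F Δt = 277.1 × (2.261 hours × 3600 s/hour) = 2.26×10^6 J/m².
ΔT = Q / C = 2.26×10^6 / 6.01×10^5 = 3.75 K.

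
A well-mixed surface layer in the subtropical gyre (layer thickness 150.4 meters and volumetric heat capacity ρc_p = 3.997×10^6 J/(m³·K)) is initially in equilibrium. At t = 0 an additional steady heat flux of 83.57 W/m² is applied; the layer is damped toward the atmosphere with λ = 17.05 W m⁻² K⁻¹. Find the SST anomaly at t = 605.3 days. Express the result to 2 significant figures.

3.8 K

Areal heat capacity C = ρc_p × D = 3.997×10^6 × 150.4 = 6.01×10^8 J/(m^2 K).
τ = C / λ = 6.01×10^8 / 17.05 = 3.53×10^7 s.
Equilibrium anomaly ΔT_eq = F / λ = 83.57 / 17.05 = 4.90 K.
t = 605.3 days = 5.23×10^7 s, so t/τ = 1.48.
ΔT(t) = ΔT_eq (1 − e^(−t/τ)) = 4.90 × (1 − e^−1.48) = 3.79 K.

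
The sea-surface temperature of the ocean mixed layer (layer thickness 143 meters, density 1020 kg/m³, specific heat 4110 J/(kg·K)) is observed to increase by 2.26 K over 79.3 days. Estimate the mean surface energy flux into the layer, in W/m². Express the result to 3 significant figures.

198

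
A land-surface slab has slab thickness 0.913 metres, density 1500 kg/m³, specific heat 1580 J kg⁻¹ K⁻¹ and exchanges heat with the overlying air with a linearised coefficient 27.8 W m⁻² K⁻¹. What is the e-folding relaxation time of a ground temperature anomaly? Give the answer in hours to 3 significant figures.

Areal heat capacity C = ρ c_p D = 1500 × 1580 × 0.913 = 2.16×10^6 J/(m^2 K).
Relaxation time τ = C / λ = 2.16×10^6 / 27.8 = 77800 s.
In hours: 77800 s / (3600 s/hour) = 21.6 hours.

21.6 hours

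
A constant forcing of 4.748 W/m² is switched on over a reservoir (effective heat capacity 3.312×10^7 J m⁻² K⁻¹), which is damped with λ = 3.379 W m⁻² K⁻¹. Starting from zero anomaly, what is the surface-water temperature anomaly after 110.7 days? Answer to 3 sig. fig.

0.876 K

Areal heat capacity C = 3.312×10^7 J m⁻² K⁻¹ (given).
τ = C / λ = 3.31×10^7 / 3.379 = 9.80×10^6 s.
Equilibrium anomaly ΔT_eq = F / λ = 4.748 / 3.379 = 1.41 K.
t = 110.7 days = 9.56×10^6 s, so t/τ = 0.976.
ΔT(t) = ΔT_eq (1 − e^(−t/τ)) = 1.41 × (1 − e^−0.976) = 0.876 K.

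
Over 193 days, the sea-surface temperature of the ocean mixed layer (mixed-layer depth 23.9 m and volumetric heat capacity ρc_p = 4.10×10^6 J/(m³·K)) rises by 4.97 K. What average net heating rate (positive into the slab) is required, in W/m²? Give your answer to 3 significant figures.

29.2

Areal heat capacity C = ρc_p × D = 4.10×10^6 × 23.9 = 9.80×10^7 J m⁻² K⁻¹.
Required heat per unit area: Q = C ΔT = 9.80×10^7 × 4.97 = 4.87×10^8 J/m².
Flux F = Q / Δt = 4.87×10^8 / 1.67×10^7 s = 29.2 W/m².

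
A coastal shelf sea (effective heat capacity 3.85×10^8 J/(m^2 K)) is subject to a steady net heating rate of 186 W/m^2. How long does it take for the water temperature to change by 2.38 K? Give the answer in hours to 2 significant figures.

1400 hours

Areal heat capacity C = 3.85×10^8 J/(m^2 K) (given).
Time required: Δt = C ΔT / F = 3.85×10^8 × 2.38 / 186 = 4.93×10^6 s.
In hours: 4.93×10^6 s / (3600 s/hour) = 1370 hours.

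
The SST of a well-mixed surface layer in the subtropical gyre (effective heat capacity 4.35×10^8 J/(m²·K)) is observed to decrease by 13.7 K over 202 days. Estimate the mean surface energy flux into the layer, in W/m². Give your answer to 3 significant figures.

Areal heat capacity C = 4.35×10^8 J/(m²·K) (given).
Required heat per unit area: Q = C ΔT = 4.35×10^8 × -13.7 = -5.96×10^9 J/m².
Flux F = Q / Δt = -5.96×10^9 / 1.75×10^7 s = -341 W/m².

-341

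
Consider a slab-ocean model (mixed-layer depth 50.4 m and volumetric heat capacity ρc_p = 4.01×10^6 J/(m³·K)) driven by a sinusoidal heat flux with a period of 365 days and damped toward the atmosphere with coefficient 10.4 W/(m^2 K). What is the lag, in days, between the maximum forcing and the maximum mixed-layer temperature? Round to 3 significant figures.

Areal heat capacity C = ρc_p × D = 4.01×10^6 × 50.4 = 2.02×10^8 J m⁻² K⁻¹.
ω = 2π / 3.15×10^7 s = 1.99×10^-7 s⁻¹.
Phase lag φ = arctan(Cω/λ) = arctan(40.3/10.4) = 1.32 rad.
Time lag = φ / ω = 1.32 / 1.99×10^-7 = 6.62×10^6 s = 76.6 days.

76.6 days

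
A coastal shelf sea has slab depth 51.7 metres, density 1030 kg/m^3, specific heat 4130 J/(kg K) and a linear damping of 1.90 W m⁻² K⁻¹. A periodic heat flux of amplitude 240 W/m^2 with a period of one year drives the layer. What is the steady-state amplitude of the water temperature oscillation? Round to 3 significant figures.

5.47 K

Areal heat capacity C = ρ c_p D = 1030 × 4130 × 51.7 = 2.20×10^8 J/(m²·K).
Angular frequency ω = 2π / T = 2π / 3.15×10^7 s = 1.99×10^-7 s⁻¹.
√((Cω)² + λ²) = √((43.8)² + 1.90²) = 43.9 W/(m²·K).
Amplitude A = F₀ / √((Cω)²+λ²) = 240 / 43.9 = 5.47 K.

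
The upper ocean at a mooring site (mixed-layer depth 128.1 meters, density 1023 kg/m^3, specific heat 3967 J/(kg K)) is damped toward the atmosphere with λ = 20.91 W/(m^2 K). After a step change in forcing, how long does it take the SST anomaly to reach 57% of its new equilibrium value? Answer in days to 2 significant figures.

240 days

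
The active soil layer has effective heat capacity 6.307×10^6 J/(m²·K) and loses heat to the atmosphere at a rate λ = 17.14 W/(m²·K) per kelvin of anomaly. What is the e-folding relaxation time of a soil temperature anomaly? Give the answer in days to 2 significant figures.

4.3 days

Areal heat capacity C = 6.307×10^6 J/(m²·K) (given).
Relaxation time τ = C / λ = 6.31×10^6 / 17.14 = 3.68×10^5 s.
In days: 3.68×10^5 s / (86400 s/day) = 4.26 days.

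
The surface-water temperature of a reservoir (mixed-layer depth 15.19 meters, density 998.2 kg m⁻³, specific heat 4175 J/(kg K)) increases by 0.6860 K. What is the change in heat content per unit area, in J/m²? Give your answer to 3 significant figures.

4.34×10^7

Areal heat capacity C = ρ c_p D = 998.2 × 4175 × 15.19 = 6.33×10^7 J m⁻² K⁻¹.
ΔQ = C ΔT = 6.33×10^7 × 0.6860 = 4.34×10^7 J/m².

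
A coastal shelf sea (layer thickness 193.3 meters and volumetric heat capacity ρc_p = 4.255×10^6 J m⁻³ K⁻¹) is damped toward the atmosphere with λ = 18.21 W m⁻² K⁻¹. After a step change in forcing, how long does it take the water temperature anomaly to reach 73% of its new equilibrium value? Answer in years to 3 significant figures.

Areal heat capacity C = ρc_p × D = 4.255×10^6 × 193.3 = 8.22×10^8 J/(m²·K).
τ = C / λ = 8.22×10^8 / 18.21 = 4.52×10^7 s.
Fraction reached: 1 − e^(−t/τ) = 0.73 ⇒ t = −τ ln(1 − 0.73) = τ × 1.31.
t = 5.91×10^7 s = 1.87 years.

1.87 years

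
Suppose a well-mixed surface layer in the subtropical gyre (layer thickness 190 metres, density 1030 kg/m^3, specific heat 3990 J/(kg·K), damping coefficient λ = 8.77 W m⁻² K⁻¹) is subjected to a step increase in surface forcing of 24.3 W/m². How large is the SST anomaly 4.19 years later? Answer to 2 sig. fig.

2.1 K

Areal heat capacity C = ρ c_p D = 1030 × 3990 × 190 = 7.81×10^8 J m⁻² K⁻¹.
τ = C / λ = 7.81×10^8 / 8.77 = 8.90×10^7 s.
Equilibrium anomaly ΔT_eq = F / λ = 24.3 / 8.77 = 2.77 K.
t = 4.19 years = 1.32×10^8 s, so t/τ = 1.49.
ΔT(t) = ΔT_eq (1 − e^(−t/τ)) = 2.77 × (1 − e^−1.49) = 2.14 K.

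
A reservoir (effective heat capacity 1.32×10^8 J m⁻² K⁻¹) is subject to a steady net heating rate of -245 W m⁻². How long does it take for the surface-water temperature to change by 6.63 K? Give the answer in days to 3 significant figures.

Areal heat capacity C = 1.32×10^8 J m⁻² K⁻¹ (given).
Time required: Δt = C ΔT / F = 1.32×10^8 × -6.63 / -245 = 3.57×10^6 s.
In days: 3.57×10^6 s / (86400 s/day) = 41.3 days.

41.3 days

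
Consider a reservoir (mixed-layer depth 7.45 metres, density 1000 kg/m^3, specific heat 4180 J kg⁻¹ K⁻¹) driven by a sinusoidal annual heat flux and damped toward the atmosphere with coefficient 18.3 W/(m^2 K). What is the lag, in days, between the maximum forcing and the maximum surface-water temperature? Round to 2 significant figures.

Areal heat capacity C = ρ c_p D = 1000 × 4180 × 7.45 = 3.11×10^7 J/(m^2 K).
ω = 2π / 3.15×10^7 s = 1.99×10^-7 s⁻¹.
Phase lag φ = arctan(Cω/λ) = arctan(6.20/18.3) = 0.327 rad.
Time lag = φ / ω = 0.327 / 1.99×10^-7 = 1.64×10^6 s = 19.0 days.

19 days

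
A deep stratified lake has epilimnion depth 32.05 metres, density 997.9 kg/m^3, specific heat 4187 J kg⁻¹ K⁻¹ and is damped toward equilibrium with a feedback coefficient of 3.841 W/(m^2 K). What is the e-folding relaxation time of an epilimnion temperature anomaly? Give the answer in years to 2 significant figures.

1.1 years

Areal heat capacity C = ρ c_p D = 997.9 × 4187 × 32.05 = 1.34×10^8 J/(m²·K).
Relaxation time τ = C / λ = 1.34×10^8 / 3.841 = 3.49×10^7 s.
In years: 3.49×10^7 s / (3.156×10^7 s/year) = 1.10 years.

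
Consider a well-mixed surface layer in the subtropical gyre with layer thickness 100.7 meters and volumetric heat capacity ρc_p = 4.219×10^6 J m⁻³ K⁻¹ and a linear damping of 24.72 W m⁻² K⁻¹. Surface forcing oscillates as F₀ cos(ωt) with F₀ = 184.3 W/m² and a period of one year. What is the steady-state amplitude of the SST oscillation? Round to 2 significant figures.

2.1 K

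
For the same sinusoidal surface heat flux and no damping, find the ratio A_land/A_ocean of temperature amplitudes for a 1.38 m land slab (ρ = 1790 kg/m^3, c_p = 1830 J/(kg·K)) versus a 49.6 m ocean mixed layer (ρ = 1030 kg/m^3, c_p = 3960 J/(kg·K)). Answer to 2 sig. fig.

45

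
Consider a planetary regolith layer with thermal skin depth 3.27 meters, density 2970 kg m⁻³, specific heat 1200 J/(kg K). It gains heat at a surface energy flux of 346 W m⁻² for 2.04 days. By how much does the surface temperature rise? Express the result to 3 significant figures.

5.23 K

Areal heat capacity C = ρ c_p D = 2970 × 1200 × 3.27 = 1.17×10^7 J/(m²·K).
Net heat input Q = F Δt = 346 × (2.04 days × 86400 s/day) = 6.10×10^7 J/m².
ΔT = Q / C = 6.10×10^7 / 1.17×10^7 = 5.23 K.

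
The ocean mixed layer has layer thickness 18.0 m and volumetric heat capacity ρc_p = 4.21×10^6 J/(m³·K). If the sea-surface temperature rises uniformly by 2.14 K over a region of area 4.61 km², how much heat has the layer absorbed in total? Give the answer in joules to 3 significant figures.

7.48×10^14 J

Areal heat capacity C = ρc_p × D = 4.21×10^6 × 18.0 = 7.58×10^7 J/(m^2 K).
Heat per unit area: q = C ΔT = 7.58×10^7 × 2.14 = 1.62×10^8 J/m².
Total heat: Q = q × A = 1.62×10^8 × (4.61 × 10⁶ m²) = 7.48×10^14 J.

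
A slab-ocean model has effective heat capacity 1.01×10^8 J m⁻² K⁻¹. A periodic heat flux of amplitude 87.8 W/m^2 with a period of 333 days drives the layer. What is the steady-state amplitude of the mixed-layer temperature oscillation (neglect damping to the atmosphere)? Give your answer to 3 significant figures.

3.98 K

Areal heat capacity C = 1.01×10^8 J m⁻² K⁻¹ (given).
Angular frequency ω = 2π / T = 2π / 2.88×10^7 s = 2.18×10^-7 s⁻¹.
Cω = 1.01×10^8 × 2.18×10^-7 = 22.1 W/(m²·K).
Amplitude A = F₀ / (Cω) = 87.8 / 22.1 = 3.98 K.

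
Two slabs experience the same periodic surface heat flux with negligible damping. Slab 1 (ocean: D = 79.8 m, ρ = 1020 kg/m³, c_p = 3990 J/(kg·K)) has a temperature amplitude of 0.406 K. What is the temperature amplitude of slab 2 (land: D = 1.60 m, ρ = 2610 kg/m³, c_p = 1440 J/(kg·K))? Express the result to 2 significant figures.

22 K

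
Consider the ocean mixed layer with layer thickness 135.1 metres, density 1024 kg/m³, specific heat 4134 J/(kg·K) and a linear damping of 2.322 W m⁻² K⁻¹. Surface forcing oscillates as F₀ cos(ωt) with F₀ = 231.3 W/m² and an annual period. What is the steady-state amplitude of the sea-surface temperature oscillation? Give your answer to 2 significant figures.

2.0 K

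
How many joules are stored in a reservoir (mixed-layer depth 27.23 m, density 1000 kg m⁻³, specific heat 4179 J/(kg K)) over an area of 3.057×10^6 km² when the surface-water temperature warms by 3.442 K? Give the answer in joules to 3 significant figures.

1.20×10^21 J

Areal heat capacity C = ρ c_p D = 1000 × 4179 × 27.23 = 1.14×10^8 J/(m²·K).
Heat per unit area: q = C ΔT = 1.14×10^8 × 3.442 = 3.92×10^8 J/m².
Total heat: Q = q × A = 3.92×10^8 × (3.057×10^6 × 10⁶ m²) = 1.20×10^21 J.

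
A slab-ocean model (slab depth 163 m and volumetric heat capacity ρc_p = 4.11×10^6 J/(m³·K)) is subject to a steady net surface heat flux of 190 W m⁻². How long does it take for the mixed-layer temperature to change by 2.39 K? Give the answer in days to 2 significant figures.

98 days

Areal heat capacity C = ρc_p × D = 4.11×10^6 × 163 = 6.70×10^8 J/(m²·K).
Time required: Δt = C ΔT / F = 6.70×10^8 × 2.39 / 190 = 8.43×10^6 s.
In days: 8.43×10^6 s / (86400 s/day) = 97.5 days.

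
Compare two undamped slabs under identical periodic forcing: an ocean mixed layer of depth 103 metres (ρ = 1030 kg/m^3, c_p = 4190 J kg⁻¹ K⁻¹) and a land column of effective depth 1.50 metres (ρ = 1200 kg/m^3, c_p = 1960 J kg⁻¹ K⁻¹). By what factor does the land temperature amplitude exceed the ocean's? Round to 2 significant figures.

130

C_ocean = 1030 × 4190 × 103 = 4.45×10^8 J/(m²·K).
C_land = 1200 × 1960 × 1.50 = 3.53×10^6 J/(m²·K).
Undamped amplitude ∝ 1/C, so A_land/A_ocean = C_ocean/C_land = 126.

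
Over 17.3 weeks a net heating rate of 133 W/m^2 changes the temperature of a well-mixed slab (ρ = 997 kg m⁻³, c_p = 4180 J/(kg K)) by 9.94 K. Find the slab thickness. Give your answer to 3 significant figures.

Heat input Q = F Δt = 133 × 1.05×10^7 s = 1.39×10^9 J/m².
Required areal heat capacity C = Q / ΔT = 1.40×10^8 J/(m²·K).
Depth D = C / (ρ c_p) = 1.40×10^8 / (997 × 4180) = 33.6 m.

33.6 m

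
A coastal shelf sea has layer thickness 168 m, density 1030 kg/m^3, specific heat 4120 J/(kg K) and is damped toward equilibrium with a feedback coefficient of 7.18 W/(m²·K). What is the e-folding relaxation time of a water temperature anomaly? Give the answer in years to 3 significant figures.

Areal heat capacity C = ρ c_p D = 1030 × 4120 × 168 = 7.13×10^8 J/(m^2 K).
Relaxation time τ = C / λ = 7.13×10^8 / 7.18 = 9.93×10^7 s.
In years: 9.93×10^7 s / (3.156×10^7 s/year) = 3.15 years.

3.15 years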